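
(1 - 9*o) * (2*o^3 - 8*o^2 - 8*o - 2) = -18*o^4 + 74*o^3 + 64*o^2 + 10*o - 2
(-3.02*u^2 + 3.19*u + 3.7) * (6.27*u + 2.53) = -18.9354*u^3 + 12.3607*u^2 + 31.2697*u + 9.361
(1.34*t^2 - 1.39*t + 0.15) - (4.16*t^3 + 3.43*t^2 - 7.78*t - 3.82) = -4.16*t^3 - 2.09*t^2 + 6.39*t + 3.97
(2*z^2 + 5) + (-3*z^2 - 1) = 4 - z^2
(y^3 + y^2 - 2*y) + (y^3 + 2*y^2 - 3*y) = 2*y^3 + 3*y^2 - 5*y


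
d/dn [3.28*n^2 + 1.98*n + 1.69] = 6.56*n + 1.98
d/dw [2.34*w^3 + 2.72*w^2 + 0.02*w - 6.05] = 7.02*w^2 + 5.44*w + 0.02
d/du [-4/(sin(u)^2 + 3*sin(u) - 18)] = 4*(2*sin(u) + 3)*cos(u)/(sin(u)^2 + 3*sin(u) - 18)^2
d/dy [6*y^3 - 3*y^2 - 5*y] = 18*y^2 - 6*y - 5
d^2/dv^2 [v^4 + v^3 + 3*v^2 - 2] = 12*v^2 + 6*v + 6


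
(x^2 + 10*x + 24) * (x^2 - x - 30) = x^4 + 9*x^3 - 16*x^2 - 324*x - 720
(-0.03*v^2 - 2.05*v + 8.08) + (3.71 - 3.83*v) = -0.03*v^2 - 5.88*v + 11.79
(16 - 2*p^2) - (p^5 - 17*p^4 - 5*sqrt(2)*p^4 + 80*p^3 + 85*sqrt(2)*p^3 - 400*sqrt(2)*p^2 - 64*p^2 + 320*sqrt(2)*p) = -p^5 + 5*sqrt(2)*p^4 + 17*p^4 - 85*sqrt(2)*p^3 - 80*p^3 + 62*p^2 + 400*sqrt(2)*p^2 - 320*sqrt(2)*p + 16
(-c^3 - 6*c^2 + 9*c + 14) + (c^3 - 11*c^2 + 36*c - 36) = -17*c^2 + 45*c - 22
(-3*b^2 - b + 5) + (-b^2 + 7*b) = -4*b^2 + 6*b + 5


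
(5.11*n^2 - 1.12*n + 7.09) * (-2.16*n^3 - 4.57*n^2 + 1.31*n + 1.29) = -11.0376*n^5 - 20.9335*n^4 - 3.5019*n^3 - 27.2766*n^2 + 7.8431*n + 9.1461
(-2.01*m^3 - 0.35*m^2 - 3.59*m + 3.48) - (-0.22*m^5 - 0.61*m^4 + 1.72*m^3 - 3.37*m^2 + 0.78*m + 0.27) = 0.22*m^5 + 0.61*m^4 - 3.73*m^3 + 3.02*m^2 - 4.37*m + 3.21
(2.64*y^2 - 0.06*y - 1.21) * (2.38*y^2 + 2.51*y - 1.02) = 6.2832*y^4 + 6.4836*y^3 - 5.7232*y^2 - 2.9759*y + 1.2342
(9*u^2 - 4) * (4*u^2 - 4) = 36*u^4 - 52*u^2 + 16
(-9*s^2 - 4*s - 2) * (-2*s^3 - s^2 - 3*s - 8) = 18*s^5 + 17*s^4 + 35*s^3 + 86*s^2 + 38*s + 16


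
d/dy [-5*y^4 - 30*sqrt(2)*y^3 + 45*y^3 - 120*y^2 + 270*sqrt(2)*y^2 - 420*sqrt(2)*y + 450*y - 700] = -20*y^3 - 90*sqrt(2)*y^2 + 135*y^2 - 240*y + 540*sqrt(2)*y - 420*sqrt(2) + 450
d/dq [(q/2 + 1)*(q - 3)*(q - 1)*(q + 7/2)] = 2*q^3 + 9*q^2/4 - 12*q - 23/4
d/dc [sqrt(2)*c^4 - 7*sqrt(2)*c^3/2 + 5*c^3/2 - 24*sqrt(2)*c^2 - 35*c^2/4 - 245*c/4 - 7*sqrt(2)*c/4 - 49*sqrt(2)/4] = 4*sqrt(2)*c^3 - 21*sqrt(2)*c^2/2 + 15*c^2/2 - 48*sqrt(2)*c - 35*c/2 - 245/4 - 7*sqrt(2)/4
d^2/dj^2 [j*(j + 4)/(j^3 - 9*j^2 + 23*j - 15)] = 2*(j^6 + 12*j^5 - 177*j^4 + 544*j^3 - 45*j^2 - 1620*j + 1605)/(j^9 - 27*j^8 + 312*j^7 - 2016*j^6 + 7986*j^5 - 19998*j^4 + 31472*j^3 - 29880*j^2 + 15525*j - 3375)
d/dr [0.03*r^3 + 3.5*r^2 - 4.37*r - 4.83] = 0.09*r^2 + 7.0*r - 4.37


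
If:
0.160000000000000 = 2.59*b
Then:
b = 0.06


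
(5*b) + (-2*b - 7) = 3*b - 7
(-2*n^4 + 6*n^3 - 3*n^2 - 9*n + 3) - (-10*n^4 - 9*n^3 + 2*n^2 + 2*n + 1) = 8*n^4 + 15*n^3 - 5*n^2 - 11*n + 2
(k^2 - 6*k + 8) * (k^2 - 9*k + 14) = k^4 - 15*k^3 + 76*k^2 - 156*k + 112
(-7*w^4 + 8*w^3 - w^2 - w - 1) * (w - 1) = -7*w^5 + 15*w^4 - 9*w^3 + 1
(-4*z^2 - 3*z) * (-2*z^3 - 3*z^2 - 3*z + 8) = 8*z^5 + 18*z^4 + 21*z^3 - 23*z^2 - 24*z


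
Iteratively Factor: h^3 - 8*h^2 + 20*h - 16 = (h - 2)*(h^2 - 6*h + 8) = (h - 2)^2*(h - 4)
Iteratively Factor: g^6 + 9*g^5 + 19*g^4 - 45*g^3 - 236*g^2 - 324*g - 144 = (g + 2)*(g^5 + 7*g^4 + 5*g^3 - 55*g^2 - 126*g - 72) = (g + 2)^2*(g^4 + 5*g^3 - 5*g^2 - 45*g - 36) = (g + 2)^2*(g + 4)*(g^3 + g^2 - 9*g - 9) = (g - 3)*(g + 2)^2*(g + 4)*(g^2 + 4*g + 3) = (g - 3)*(g + 2)^2*(g + 3)*(g + 4)*(g + 1)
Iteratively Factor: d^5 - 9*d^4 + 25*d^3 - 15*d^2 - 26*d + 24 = (d - 4)*(d^4 - 5*d^3 + 5*d^2 + 5*d - 6) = (d - 4)*(d + 1)*(d^3 - 6*d^2 + 11*d - 6) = (d - 4)*(d - 3)*(d + 1)*(d^2 - 3*d + 2) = (d - 4)*(d - 3)*(d - 1)*(d + 1)*(d - 2)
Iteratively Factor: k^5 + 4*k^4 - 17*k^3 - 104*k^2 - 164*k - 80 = (k + 2)*(k^4 + 2*k^3 - 21*k^2 - 62*k - 40) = (k + 2)^2*(k^3 - 21*k - 20) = (k + 1)*(k + 2)^2*(k^2 - k - 20) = (k - 5)*(k + 1)*(k + 2)^2*(k + 4)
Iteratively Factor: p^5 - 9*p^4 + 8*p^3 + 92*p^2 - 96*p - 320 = (p - 4)*(p^4 - 5*p^3 - 12*p^2 + 44*p + 80) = (p - 4)*(p + 2)*(p^3 - 7*p^2 + 2*p + 40) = (p - 5)*(p - 4)*(p + 2)*(p^2 - 2*p - 8) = (p - 5)*(p - 4)*(p + 2)^2*(p - 4)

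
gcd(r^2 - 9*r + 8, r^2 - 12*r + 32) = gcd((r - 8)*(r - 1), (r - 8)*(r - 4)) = r - 8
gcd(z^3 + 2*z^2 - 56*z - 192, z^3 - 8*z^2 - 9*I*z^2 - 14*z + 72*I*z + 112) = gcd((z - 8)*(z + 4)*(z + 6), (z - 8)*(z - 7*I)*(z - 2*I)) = z - 8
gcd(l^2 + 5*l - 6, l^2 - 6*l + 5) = l - 1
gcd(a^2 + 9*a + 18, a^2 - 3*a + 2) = 1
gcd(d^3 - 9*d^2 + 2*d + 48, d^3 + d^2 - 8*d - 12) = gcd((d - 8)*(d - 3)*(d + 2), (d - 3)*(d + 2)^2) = d^2 - d - 6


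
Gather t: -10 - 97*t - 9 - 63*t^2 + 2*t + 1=-63*t^2 - 95*t - 18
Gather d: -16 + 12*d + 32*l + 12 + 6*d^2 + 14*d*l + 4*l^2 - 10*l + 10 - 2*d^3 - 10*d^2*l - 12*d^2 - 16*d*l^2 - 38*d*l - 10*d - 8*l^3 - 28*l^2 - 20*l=-2*d^3 + d^2*(-10*l - 6) + d*(-16*l^2 - 24*l + 2) - 8*l^3 - 24*l^2 + 2*l + 6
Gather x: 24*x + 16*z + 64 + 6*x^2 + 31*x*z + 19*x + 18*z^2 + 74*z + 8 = 6*x^2 + x*(31*z + 43) + 18*z^2 + 90*z + 72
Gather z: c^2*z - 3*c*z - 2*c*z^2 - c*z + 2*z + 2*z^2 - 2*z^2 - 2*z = -2*c*z^2 + z*(c^2 - 4*c)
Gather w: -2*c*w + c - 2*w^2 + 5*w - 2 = c - 2*w^2 + w*(5 - 2*c) - 2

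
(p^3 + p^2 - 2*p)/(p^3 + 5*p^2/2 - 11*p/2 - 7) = 2*p*(p^2 + p - 2)/(2*p^3 + 5*p^2 - 11*p - 14)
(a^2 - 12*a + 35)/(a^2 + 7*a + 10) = (a^2 - 12*a + 35)/(a^2 + 7*a + 10)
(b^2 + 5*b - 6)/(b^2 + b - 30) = (b - 1)/(b - 5)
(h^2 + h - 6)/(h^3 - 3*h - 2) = (h + 3)/(h^2 + 2*h + 1)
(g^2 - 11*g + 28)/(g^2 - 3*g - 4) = (g - 7)/(g + 1)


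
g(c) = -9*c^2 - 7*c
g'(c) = -18*c - 7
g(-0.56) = 1.10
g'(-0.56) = 3.08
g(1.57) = -33.17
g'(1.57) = -35.26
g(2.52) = -74.79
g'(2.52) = -52.36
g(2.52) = -74.79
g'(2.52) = -52.36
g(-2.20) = -28.16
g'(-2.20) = 32.60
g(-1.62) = -12.28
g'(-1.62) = 22.16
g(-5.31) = -216.59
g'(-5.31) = 88.58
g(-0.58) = 1.03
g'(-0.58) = 3.44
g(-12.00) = -1212.00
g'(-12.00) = 209.00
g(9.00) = -792.00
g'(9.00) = -169.00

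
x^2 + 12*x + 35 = (x + 5)*(x + 7)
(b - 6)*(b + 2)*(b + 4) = b^3 - 28*b - 48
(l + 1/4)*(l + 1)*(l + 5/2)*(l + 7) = l^4 + 43*l^3/4 + 237*l^2/8 + 97*l/4 + 35/8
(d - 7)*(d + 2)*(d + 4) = d^3 - d^2 - 34*d - 56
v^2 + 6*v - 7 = (v - 1)*(v + 7)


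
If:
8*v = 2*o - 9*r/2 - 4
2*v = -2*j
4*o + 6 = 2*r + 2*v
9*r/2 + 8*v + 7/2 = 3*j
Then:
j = -11/4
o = -31/8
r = -15/2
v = 11/4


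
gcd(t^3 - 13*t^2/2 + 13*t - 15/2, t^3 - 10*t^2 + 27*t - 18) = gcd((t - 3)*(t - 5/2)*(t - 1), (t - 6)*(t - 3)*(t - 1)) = t^2 - 4*t + 3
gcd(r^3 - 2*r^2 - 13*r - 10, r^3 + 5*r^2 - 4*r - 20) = r + 2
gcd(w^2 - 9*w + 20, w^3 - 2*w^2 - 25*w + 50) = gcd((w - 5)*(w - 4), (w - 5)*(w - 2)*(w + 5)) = w - 5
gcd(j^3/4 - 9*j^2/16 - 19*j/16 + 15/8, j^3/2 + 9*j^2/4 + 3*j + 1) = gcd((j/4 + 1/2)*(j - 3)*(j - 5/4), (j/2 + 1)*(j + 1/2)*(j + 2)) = j + 2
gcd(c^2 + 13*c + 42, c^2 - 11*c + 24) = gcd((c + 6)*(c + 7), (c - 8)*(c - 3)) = 1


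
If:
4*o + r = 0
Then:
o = -r/4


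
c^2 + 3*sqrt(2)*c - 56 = (c - 4*sqrt(2))*(c + 7*sqrt(2))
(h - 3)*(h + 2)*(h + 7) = h^3 + 6*h^2 - 13*h - 42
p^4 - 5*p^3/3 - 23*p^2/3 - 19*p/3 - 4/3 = (p - 4)*(p + 1/3)*(p + 1)^2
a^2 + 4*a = a*(a + 4)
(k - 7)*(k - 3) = k^2 - 10*k + 21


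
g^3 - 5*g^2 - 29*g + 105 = (g - 7)*(g - 3)*(g + 5)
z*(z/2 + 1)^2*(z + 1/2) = z^4/4 + 9*z^3/8 + 3*z^2/2 + z/2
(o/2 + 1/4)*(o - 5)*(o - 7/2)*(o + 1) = o^4/2 - 7*o^3/2 + 21*o^2/8 + 11*o + 35/8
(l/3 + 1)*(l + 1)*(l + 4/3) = l^3/3 + 16*l^2/9 + 25*l/9 + 4/3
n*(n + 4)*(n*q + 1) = n^3*q + 4*n^2*q + n^2 + 4*n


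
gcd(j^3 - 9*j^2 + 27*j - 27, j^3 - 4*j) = 1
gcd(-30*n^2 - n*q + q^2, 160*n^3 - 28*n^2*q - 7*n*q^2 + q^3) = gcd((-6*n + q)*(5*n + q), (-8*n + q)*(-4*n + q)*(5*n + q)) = 5*n + q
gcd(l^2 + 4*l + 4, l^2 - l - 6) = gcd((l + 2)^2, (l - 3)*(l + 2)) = l + 2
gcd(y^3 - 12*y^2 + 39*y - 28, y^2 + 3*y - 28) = y - 4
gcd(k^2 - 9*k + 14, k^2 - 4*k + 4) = k - 2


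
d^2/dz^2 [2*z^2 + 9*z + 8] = 4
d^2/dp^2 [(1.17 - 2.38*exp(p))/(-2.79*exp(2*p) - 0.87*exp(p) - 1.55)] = (18.526158*exp(4*p) - 42.206562*exp(3*p) - 70.273683*exp(2*p) + 16.143657*exp(p) + 7.295695)*exp(p)/(21.717639*exp(6*p) + 20.316501*exp(5*p) + 42.531318*exp(4*p) + 23.232393*exp(3*p) + 23.62851*exp(2*p) + 6.270525*exp(p) + 3.723875)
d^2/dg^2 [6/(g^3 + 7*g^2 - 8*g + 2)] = 12*(-(3*g + 7)*(g^3 + 7*g^2 - 8*g + 2) + (3*g^2 + 14*g - 8)^2)/(g^3 + 7*g^2 - 8*g + 2)^3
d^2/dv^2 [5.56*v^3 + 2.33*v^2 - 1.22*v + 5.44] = 33.36*v + 4.66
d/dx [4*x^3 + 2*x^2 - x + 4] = 12*x^2 + 4*x - 1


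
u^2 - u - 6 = (u - 3)*(u + 2)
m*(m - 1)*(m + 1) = m^3 - m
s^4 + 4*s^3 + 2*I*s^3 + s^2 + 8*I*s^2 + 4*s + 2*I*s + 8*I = (s + 4)*(s - I)*(s + I)*(s + 2*I)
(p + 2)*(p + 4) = p^2 + 6*p + 8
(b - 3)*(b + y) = b^2 + b*y - 3*b - 3*y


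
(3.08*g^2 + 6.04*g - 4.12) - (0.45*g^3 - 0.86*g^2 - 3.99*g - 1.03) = -0.45*g^3 + 3.94*g^2 + 10.03*g - 3.09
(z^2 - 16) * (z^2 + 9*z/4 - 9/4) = z^4 + 9*z^3/4 - 73*z^2/4 - 36*z + 36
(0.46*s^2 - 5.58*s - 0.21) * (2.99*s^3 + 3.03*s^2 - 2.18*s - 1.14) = 1.3754*s^5 - 15.2904*s^4 - 18.5381*s^3 + 11.0037*s^2 + 6.819*s + 0.2394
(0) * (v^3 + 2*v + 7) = 0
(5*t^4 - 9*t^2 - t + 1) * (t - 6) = 5*t^5 - 30*t^4 - 9*t^3 + 53*t^2 + 7*t - 6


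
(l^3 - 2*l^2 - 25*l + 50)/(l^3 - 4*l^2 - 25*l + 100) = (l - 2)/(l - 4)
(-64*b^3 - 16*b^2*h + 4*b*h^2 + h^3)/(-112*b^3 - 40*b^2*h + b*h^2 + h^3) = (4*b - h)/(7*b - h)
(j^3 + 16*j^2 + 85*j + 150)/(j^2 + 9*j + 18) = (j^2 + 10*j + 25)/(j + 3)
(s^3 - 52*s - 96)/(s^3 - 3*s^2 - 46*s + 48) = (s + 2)/(s - 1)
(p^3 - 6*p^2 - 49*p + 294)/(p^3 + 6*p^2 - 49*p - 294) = (p - 6)/(p + 6)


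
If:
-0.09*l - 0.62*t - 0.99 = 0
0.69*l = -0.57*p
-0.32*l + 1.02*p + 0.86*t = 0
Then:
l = -0.82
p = 0.99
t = -1.48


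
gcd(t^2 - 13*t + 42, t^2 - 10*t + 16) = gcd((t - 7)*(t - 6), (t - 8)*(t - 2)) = 1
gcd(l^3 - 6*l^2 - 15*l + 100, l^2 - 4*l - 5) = l - 5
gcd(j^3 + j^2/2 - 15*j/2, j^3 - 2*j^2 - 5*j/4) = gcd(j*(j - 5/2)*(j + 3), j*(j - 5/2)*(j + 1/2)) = j^2 - 5*j/2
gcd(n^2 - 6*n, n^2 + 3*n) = n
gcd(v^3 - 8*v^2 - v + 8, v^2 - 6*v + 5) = v - 1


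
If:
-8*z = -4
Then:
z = 1/2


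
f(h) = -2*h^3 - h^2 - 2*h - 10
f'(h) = -6*h^2 - 2*h - 2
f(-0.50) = -9.00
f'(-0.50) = -2.50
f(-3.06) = 44.06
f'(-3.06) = -52.06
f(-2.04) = 6.90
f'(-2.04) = -22.89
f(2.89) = -72.41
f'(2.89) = -57.89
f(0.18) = -10.40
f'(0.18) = -2.55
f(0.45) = -11.28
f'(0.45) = -4.12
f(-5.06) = 233.62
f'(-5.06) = -145.50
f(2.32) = -45.00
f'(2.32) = -38.93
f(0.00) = -10.00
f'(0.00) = -2.00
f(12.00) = -3634.00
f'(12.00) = -890.00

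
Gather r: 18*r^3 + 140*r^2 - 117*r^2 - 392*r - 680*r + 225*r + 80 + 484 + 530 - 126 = 18*r^3 + 23*r^2 - 847*r + 968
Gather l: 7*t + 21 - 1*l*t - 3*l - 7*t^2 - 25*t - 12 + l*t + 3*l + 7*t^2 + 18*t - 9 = 0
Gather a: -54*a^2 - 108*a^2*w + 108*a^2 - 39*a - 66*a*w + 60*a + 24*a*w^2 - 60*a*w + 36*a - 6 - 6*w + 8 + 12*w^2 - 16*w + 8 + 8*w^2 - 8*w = a^2*(54 - 108*w) + a*(24*w^2 - 126*w + 57) + 20*w^2 - 30*w + 10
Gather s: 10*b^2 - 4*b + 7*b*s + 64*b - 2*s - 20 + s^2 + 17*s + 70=10*b^2 + 60*b + s^2 + s*(7*b + 15) + 50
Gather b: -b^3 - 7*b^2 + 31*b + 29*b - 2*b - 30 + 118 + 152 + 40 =-b^3 - 7*b^2 + 58*b + 280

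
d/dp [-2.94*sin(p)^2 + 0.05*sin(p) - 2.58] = (0.05 - 5.88*sin(p))*cos(p)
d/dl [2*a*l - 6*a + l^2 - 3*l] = 2*a + 2*l - 3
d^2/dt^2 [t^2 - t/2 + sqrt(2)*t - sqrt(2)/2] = 2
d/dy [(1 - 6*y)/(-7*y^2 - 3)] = 2*(-21*y^2 + 7*y + 9)/(49*y^4 + 42*y^2 + 9)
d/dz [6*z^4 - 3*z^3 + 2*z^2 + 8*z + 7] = 24*z^3 - 9*z^2 + 4*z + 8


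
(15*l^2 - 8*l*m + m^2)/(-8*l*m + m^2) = (-15*l^2 + 8*l*m - m^2)/(m*(8*l - m))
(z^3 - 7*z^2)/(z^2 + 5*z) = z*(z - 7)/(z + 5)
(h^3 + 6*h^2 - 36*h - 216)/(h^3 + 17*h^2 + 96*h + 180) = (h - 6)/(h + 5)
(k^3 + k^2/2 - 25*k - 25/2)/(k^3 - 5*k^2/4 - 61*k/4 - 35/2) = 2*(2*k^2 + 11*k + 5)/(4*k^2 + 15*k + 14)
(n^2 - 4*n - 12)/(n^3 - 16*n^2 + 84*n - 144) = (n + 2)/(n^2 - 10*n + 24)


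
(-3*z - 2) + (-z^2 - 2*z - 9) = -z^2 - 5*z - 11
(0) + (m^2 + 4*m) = m^2 + 4*m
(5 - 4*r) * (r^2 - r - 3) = -4*r^3 + 9*r^2 + 7*r - 15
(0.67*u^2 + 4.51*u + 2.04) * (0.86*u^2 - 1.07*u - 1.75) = 0.5762*u^4 + 3.1617*u^3 - 4.2438*u^2 - 10.0753*u - 3.57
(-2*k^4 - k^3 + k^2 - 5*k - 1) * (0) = 0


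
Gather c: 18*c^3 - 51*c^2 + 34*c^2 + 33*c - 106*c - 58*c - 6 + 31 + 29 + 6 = 18*c^3 - 17*c^2 - 131*c + 60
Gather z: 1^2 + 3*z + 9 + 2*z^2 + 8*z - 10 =2*z^2 + 11*z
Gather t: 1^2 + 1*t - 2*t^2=-2*t^2 + t + 1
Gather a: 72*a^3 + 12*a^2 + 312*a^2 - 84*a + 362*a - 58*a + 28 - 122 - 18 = 72*a^3 + 324*a^2 + 220*a - 112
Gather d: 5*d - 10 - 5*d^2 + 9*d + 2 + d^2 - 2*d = -4*d^2 + 12*d - 8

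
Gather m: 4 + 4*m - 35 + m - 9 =5*m - 40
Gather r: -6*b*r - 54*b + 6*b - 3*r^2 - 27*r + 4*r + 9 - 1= -48*b - 3*r^2 + r*(-6*b - 23) + 8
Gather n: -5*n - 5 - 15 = -5*n - 20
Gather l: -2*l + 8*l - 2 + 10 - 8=6*l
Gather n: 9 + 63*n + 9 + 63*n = 126*n + 18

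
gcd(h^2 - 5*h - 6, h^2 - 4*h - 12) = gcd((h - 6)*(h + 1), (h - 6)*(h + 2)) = h - 6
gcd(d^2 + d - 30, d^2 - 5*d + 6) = 1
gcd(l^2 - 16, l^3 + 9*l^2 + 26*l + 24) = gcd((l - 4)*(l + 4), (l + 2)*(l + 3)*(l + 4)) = l + 4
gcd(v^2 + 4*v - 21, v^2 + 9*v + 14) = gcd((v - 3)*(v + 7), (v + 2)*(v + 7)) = v + 7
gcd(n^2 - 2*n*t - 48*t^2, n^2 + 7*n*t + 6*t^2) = n + 6*t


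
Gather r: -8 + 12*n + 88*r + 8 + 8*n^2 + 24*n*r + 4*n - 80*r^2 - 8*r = 8*n^2 + 16*n - 80*r^2 + r*(24*n + 80)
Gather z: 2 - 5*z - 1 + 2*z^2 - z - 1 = 2*z^2 - 6*z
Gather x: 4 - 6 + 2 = 0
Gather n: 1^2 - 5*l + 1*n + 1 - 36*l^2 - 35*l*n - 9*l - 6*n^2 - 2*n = -36*l^2 - 14*l - 6*n^2 + n*(-35*l - 1) + 2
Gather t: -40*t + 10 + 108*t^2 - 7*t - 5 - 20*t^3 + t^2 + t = -20*t^3 + 109*t^2 - 46*t + 5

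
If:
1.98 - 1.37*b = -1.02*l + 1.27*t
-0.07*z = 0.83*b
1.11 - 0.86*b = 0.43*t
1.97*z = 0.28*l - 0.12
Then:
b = -0.01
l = 1.28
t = 2.60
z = 0.12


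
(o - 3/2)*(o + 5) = o^2 + 7*o/2 - 15/2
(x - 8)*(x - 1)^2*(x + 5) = x^4 - 5*x^3 - 33*x^2 + 77*x - 40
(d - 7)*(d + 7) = d^2 - 49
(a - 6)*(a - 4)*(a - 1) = a^3 - 11*a^2 + 34*a - 24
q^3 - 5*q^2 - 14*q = q*(q - 7)*(q + 2)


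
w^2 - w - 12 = (w - 4)*(w + 3)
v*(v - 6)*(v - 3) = v^3 - 9*v^2 + 18*v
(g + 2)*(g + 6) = g^2 + 8*g + 12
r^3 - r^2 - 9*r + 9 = (r - 3)*(r - 1)*(r + 3)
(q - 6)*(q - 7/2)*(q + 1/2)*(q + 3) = q^4 - 6*q^3 - 43*q^2/4 + 237*q/4 + 63/2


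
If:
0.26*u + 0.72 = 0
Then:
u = -2.77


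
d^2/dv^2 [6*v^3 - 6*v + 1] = 36*v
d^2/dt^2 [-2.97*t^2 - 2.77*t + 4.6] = -5.94000000000000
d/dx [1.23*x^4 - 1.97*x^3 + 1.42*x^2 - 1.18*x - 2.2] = 4.92*x^3 - 5.91*x^2 + 2.84*x - 1.18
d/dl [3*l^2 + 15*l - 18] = 6*l + 15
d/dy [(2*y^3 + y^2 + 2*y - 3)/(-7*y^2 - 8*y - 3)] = 2*(-7*y^4 - 16*y^3 - 6*y^2 - 24*y - 15)/(49*y^4 + 112*y^3 + 106*y^2 + 48*y + 9)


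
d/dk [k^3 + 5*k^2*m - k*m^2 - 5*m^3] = 3*k^2 + 10*k*m - m^2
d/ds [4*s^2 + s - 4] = 8*s + 1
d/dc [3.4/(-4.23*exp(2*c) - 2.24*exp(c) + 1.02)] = (28.764*exp(c) + 7.616)*exp(c)/(4.23*exp(2*c) + 2.24*exp(c) - 1.02)^2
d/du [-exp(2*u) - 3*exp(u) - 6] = (-2*exp(u) - 3)*exp(u)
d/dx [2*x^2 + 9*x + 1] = 4*x + 9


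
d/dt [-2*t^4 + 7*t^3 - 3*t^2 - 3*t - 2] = -8*t^3 + 21*t^2 - 6*t - 3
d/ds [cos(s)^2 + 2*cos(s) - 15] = -2*(cos(s) + 1)*sin(s)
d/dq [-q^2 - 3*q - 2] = -2*q - 3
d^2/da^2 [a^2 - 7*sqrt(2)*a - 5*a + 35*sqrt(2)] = 2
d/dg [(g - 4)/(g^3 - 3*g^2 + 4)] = (g^3 - 3*g^2 - 3*g*(g - 4)*(g - 2) + 4)/(g^3 - 3*g^2 + 4)^2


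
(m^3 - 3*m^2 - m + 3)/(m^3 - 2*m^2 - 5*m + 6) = (m + 1)/(m + 2)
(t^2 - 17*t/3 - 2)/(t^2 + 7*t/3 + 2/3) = (t - 6)/(t + 2)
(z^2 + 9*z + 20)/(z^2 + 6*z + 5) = (z + 4)/(z + 1)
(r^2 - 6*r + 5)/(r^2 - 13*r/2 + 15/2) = 2*(r - 1)/(2*r - 3)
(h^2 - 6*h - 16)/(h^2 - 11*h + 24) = (h + 2)/(h - 3)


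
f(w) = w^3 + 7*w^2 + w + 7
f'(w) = 3*w^2 + 14*w + 1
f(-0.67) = 9.17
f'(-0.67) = -7.03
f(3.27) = 120.09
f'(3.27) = 78.86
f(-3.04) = 40.56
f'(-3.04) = -13.84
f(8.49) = 1132.01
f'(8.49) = 336.10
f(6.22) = 524.68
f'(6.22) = 204.15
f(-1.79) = 21.90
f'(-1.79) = -14.45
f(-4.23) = 52.33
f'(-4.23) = -4.54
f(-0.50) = 8.12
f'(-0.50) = -5.25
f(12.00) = 2755.00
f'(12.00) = 601.00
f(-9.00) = -164.00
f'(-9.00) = 118.00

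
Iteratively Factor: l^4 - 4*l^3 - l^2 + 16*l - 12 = (l - 3)*(l^3 - l^2 - 4*l + 4) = (l - 3)*(l - 2)*(l^2 + l - 2) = (l - 3)*(l - 2)*(l - 1)*(l + 2)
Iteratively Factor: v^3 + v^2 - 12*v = (v)*(v^2 + v - 12) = v*(v - 3)*(v + 4)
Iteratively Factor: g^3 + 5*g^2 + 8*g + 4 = (g + 1)*(g^2 + 4*g + 4) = (g + 1)*(g + 2)*(g + 2)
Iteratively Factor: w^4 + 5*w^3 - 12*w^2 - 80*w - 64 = (w + 4)*(w^3 + w^2 - 16*w - 16) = (w - 4)*(w + 4)*(w^2 + 5*w + 4) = (w - 4)*(w + 4)^2*(w + 1)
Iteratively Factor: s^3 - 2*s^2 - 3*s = (s + 1)*(s^2 - 3*s) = s*(s + 1)*(s - 3)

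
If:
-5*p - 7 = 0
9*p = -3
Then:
No Solution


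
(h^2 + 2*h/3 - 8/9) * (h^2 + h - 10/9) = h^4 + 5*h^3/3 - 4*h^2/3 - 44*h/27 + 80/81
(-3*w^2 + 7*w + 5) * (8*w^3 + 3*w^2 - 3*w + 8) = -24*w^5 + 47*w^4 + 70*w^3 - 30*w^2 + 41*w + 40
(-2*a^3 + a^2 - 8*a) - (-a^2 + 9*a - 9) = -2*a^3 + 2*a^2 - 17*a + 9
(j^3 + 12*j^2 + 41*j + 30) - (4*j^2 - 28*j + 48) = j^3 + 8*j^2 + 69*j - 18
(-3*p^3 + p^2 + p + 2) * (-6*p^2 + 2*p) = 18*p^5 - 12*p^4 - 4*p^3 - 10*p^2 + 4*p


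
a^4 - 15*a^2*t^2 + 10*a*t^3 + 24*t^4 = (a - 3*t)*(a - 2*t)*(a + t)*(a + 4*t)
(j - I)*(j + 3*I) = j^2 + 2*I*j + 3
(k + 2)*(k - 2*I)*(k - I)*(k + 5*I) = k^4 + 2*k^3 + 2*I*k^3 + 13*k^2 + 4*I*k^2 + 26*k - 10*I*k - 20*I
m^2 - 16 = (m - 4)*(m + 4)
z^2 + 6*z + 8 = (z + 2)*(z + 4)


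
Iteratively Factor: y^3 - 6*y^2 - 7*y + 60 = (y - 5)*(y^2 - y - 12) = (y - 5)*(y - 4)*(y + 3)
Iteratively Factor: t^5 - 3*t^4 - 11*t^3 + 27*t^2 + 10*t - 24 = (t + 1)*(t^4 - 4*t^3 - 7*t^2 + 34*t - 24) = (t - 4)*(t + 1)*(t^3 - 7*t + 6) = (t - 4)*(t + 1)*(t + 3)*(t^2 - 3*t + 2) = (t - 4)*(t - 1)*(t + 1)*(t + 3)*(t - 2)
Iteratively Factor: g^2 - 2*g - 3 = (g - 3)*(g + 1)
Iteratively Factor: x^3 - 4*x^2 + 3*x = (x - 3)*(x^2 - x) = x*(x - 3)*(x - 1)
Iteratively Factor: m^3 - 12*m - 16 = (m - 4)*(m^2 + 4*m + 4) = (m - 4)*(m + 2)*(m + 2)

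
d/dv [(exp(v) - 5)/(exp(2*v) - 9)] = (-2*(exp(v) - 5)*exp(v) + exp(2*v) - 9)*exp(v)/(exp(2*v) - 9)^2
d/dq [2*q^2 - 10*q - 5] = 4*q - 10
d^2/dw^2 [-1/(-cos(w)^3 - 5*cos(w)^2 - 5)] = ((1 - cos(4*w))*(3*cos(w) + 10)^2 + (3*cos(w) + 40*cos(2*w) + 9*cos(3*w))*(cos(w)^3 + 5*cos(w)^2 + 5))/(4*(cos(w)^3 + 5*cos(w)^2 + 5)^3)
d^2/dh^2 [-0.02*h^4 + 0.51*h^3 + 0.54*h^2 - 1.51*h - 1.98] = -0.24*h^2 + 3.06*h + 1.08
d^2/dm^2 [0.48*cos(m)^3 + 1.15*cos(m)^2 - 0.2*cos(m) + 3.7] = -0.16*cos(m) - 2.3*cos(2*m) - 1.08*cos(3*m)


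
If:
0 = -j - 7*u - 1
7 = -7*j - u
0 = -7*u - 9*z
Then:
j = -1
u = 0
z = 0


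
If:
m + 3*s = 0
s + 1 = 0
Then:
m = 3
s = -1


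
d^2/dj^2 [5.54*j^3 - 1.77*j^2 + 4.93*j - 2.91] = 33.24*j - 3.54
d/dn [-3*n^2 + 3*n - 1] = 3 - 6*n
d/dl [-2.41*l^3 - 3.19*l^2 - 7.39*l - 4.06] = -7.23*l^2 - 6.38*l - 7.39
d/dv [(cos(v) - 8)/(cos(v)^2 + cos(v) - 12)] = (cos(v)^2 - 16*cos(v) + 4)*sin(v)/(cos(v)^2 + cos(v) - 12)^2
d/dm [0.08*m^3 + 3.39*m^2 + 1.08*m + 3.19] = 0.24*m^2 + 6.78*m + 1.08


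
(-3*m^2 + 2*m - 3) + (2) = -3*m^2 + 2*m - 1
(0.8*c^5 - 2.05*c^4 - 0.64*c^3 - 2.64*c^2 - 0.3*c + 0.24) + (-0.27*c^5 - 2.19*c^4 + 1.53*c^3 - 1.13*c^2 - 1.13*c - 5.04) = 0.53*c^5 - 4.24*c^4 + 0.89*c^3 - 3.77*c^2 - 1.43*c - 4.8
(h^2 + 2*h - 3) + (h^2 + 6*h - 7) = 2*h^2 + 8*h - 10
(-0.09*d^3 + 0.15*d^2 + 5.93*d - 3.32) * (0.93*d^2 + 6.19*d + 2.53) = -0.0837*d^5 - 0.4176*d^4 + 6.2157*d^3 + 33.9986*d^2 - 5.5479*d - 8.3996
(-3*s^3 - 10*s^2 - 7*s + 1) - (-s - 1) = -3*s^3 - 10*s^2 - 6*s + 2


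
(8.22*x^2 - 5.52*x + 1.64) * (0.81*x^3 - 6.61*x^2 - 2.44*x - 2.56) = 6.6582*x^5 - 58.8054*x^4 + 17.7588*x^3 - 18.4148*x^2 + 10.1296*x - 4.1984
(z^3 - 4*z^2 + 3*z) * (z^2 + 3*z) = z^5 - z^4 - 9*z^3 + 9*z^2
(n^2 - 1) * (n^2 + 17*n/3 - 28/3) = n^4 + 17*n^3/3 - 31*n^2/3 - 17*n/3 + 28/3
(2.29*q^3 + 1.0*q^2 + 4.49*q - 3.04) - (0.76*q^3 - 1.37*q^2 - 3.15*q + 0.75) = 1.53*q^3 + 2.37*q^2 + 7.64*q - 3.79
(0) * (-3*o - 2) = 0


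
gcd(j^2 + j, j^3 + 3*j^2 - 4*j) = j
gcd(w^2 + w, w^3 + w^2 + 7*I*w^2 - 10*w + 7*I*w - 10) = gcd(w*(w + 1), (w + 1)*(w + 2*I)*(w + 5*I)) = w + 1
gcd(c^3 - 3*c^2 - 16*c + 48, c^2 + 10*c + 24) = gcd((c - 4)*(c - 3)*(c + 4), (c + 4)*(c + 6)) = c + 4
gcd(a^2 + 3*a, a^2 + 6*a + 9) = a + 3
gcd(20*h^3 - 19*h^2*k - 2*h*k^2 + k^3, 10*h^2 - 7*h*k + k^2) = 5*h - k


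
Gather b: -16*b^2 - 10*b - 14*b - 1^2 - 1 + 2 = -16*b^2 - 24*b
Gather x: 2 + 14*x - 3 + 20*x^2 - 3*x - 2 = 20*x^2 + 11*x - 3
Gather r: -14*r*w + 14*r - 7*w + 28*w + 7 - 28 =r*(14 - 14*w) + 21*w - 21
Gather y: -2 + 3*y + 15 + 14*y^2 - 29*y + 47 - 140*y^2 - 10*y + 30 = -126*y^2 - 36*y + 90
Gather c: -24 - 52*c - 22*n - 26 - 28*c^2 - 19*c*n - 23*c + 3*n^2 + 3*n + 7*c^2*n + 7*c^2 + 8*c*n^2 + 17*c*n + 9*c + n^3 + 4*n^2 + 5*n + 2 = c^2*(7*n - 21) + c*(8*n^2 - 2*n - 66) + n^3 + 7*n^2 - 14*n - 48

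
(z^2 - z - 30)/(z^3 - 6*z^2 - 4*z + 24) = (z + 5)/(z^2 - 4)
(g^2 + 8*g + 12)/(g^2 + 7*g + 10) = (g + 6)/(g + 5)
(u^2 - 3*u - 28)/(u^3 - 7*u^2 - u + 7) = (u + 4)/(u^2 - 1)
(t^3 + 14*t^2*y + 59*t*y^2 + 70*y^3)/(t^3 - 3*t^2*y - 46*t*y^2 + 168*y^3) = (t^2 + 7*t*y + 10*y^2)/(t^2 - 10*t*y + 24*y^2)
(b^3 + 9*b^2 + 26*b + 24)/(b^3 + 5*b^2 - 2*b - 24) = (b + 2)/(b - 2)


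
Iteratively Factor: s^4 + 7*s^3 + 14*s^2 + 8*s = (s)*(s^3 + 7*s^2 + 14*s + 8) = s*(s + 1)*(s^2 + 6*s + 8) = s*(s + 1)*(s + 4)*(s + 2)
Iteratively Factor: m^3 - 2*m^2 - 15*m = (m + 3)*(m^2 - 5*m) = (m - 5)*(m + 3)*(m)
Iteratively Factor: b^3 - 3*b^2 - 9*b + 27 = (b - 3)*(b^2 - 9) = (b - 3)*(b + 3)*(b - 3)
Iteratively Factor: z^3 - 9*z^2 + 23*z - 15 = (z - 5)*(z^2 - 4*z + 3) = (z - 5)*(z - 3)*(z - 1)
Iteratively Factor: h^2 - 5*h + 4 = (h - 4)*(h - 1)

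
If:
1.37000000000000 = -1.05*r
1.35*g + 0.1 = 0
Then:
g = -0.07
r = -1.30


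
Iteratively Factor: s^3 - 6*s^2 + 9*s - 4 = (s - 1)*(s^2 - 5*s + 4) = (s - 4)*(s - 1)*(s - 1)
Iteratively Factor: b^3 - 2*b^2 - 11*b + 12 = (b - 1)*(b^2 - b - 12) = (b - 1)*(b + 3)*(b - 4)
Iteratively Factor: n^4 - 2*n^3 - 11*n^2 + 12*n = (n + 3)*(n^3 - 5*n^2 + 4*n) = (n - 1)*(n + 3)*(n^2 - 4*n) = n*(n - 1)*(n + 3)*(n - 4)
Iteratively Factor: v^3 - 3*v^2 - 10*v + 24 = (v - 2)*(v^2 - v - 12) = (v - 4)*(v - 2)*(v + 3)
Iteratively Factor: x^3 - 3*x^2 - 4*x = (x)*(x^2 - 3*x - 4) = x*(x - 4)*(x + 1)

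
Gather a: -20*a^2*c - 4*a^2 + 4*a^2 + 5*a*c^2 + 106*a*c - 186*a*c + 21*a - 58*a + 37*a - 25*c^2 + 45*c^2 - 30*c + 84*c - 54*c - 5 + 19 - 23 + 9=-20*a^2*c + a*(5*c^2 - 80*c) + 20*c^2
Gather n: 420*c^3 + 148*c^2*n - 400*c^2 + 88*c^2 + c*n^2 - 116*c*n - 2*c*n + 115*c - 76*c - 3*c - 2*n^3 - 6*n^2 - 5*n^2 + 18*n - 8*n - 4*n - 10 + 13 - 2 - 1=420*c^3 - 312*c^2 + 36*c - 2*n^3 + n^2*(c - 11) + n*(148*c^2 - 118*c + 6)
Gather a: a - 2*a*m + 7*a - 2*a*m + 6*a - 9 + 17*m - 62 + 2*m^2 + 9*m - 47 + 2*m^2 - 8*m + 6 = a*(14 - 4*m) + 4*m^2 + 18*m - 112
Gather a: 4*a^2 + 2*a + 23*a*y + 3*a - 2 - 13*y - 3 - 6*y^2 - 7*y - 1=4*a^2 + a*(23*y + 5) - 6*y^2 - 20*y - 6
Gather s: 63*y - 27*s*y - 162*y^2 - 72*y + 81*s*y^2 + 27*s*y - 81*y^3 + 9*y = 81*s*y^2 - 81*y^3 - 162*y^2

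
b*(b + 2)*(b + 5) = b^3 + 7*b^2 + 10*b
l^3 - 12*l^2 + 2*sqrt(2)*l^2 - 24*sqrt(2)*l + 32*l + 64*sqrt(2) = (l - 8)*(l - 4)*(l + 2*sqrt(2))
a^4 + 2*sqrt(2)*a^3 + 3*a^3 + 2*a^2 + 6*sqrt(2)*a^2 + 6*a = a*(a + 3)*(a + sqrt(2))^2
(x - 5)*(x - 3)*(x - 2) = x^3 - 10*x^2 + 31*x - 30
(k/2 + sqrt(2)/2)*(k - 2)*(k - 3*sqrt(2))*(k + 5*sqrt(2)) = k^4/2 - k^3 + 3*sqrt(2)*k^3/2 - 13*k^2 - 3*sqrt(2)*k^2 - 15*sqrt(2)*k + 26*k + 30*sqrt(2)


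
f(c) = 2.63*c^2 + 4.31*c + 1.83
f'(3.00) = 20.09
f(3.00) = 38.43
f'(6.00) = 35.87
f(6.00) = 122.37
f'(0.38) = 6.31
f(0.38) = 3.85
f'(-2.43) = -8.47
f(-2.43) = 6.89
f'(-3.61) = -14.68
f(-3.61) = 20.55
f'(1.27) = 10.99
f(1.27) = 11.55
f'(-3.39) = -13.52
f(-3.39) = 17.44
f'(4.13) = 26.03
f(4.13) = 64.49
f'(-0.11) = 3.73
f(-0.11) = 1.39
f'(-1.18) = -1.90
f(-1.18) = 0.41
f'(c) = 5.26*c + 4.31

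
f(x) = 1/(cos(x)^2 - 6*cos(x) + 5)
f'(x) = (2*sin(x)*cos(x) - 6*sin(x))/(cos(x)^2 - 6*cos(x) + 5)^2 = 2*(cos(x) - 3)*sin(x)/(cos(x)^2 - 6*cos(x) + 5)^2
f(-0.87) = 0.65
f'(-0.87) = 1.50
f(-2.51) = 0.10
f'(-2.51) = 0.04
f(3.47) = 0.09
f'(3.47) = 0.02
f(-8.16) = 0.14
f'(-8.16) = 0.13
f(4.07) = 0.11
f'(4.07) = 0.07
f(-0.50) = 1.98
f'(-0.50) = 7.99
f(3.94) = 0.10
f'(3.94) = 0.06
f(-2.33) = 0.10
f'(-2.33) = 0.06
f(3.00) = 0.08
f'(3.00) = -0.00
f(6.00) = 6.21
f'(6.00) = 44.03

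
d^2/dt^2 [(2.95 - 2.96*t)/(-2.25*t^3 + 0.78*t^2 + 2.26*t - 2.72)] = (89.91*t^5 - 210.3813*t^4 + 116.540928*t^3 - 138.14658*t^2 + 114.802056*t - 6.26085599999999)/(11.390625*t^9 - 11.84625*t^8 - 30.21705*t^7 + 64.633248*t^6 + 1.70974799999999*t^5 - 89.97444*t^4 + 67.16492*t^3 + 24.36576*t^2 - 50.161152*t + 20.123648)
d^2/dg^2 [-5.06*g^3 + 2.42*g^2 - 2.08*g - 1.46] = 4.84 - 30.36*g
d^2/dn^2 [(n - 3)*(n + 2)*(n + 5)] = 6*n + 8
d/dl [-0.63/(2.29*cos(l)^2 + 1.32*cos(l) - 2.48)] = -(2.8854*cos(l) + 0.8316)*sin(l)/(2.29*cos(l)^2 + 1.32*cos(l) - 2.48)^2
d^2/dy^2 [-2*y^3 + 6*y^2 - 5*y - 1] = 12 - 12*y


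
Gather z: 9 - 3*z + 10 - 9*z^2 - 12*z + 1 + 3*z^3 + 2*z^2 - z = 3*z^3 - 7*z^2 - 16*z + 20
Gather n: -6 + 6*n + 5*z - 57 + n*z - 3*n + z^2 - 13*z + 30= n*(z + 3) + z^2 - 8*z - 33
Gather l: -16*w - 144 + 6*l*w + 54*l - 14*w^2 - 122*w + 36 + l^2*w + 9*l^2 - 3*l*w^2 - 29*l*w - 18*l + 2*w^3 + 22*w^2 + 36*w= l^2*(w + 9) + l*(-3*w^2 - 23*w + 36) + 2*w^3 + 8*w^2 - 102*w - 108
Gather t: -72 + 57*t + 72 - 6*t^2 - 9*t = -6*t^2 + 48*t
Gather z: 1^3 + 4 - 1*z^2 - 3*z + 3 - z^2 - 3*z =-2*z^2 - 6*z + 8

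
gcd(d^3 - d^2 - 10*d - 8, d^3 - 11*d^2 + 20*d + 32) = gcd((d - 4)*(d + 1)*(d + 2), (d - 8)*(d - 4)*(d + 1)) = d^2 - 3*d - 4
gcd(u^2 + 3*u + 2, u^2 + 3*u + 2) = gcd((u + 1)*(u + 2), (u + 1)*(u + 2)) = u^2 + 3*u + 2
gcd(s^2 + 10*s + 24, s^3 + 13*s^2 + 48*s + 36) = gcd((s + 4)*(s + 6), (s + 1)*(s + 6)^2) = s + 6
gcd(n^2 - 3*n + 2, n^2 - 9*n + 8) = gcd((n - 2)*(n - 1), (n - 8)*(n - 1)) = n - 1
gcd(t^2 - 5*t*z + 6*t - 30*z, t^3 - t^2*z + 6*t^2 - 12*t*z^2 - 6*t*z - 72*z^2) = t + 6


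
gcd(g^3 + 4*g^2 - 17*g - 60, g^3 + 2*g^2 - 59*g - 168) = g + 3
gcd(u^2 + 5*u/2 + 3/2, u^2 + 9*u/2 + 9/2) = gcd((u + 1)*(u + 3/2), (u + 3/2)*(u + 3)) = u + 3/2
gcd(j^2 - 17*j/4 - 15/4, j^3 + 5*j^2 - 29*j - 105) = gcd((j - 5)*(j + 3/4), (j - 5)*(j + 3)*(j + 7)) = j - 5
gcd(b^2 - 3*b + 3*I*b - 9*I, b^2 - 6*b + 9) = b - 3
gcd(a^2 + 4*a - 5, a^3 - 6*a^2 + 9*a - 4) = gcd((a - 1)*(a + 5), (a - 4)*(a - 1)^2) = a - 1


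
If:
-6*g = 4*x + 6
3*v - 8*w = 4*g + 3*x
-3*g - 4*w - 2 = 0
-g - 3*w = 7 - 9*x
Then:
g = -76/49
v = 155/294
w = 65/98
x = 81/98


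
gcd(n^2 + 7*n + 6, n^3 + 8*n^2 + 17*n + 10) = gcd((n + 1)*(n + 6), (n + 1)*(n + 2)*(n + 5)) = n + 1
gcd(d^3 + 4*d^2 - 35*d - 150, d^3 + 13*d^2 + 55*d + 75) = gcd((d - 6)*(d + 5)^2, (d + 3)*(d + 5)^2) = d^2 + 10*d + 25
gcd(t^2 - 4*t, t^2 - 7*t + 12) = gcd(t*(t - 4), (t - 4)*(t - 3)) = t - 4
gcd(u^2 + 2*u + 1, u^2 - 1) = u + 1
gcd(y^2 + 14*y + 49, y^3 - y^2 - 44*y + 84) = y + 7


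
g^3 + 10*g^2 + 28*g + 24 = (g + 2)^2*(g + 6)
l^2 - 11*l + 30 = (l - 6)*(l - 5)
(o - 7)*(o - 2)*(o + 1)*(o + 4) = o^4 - 4*o^3 - 27*o^2 + 34*o + 56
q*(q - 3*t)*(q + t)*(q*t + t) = q^4*t - 2*q^3*t^2 + q^3*t - 3*q^2*t^3 - 2*q^2*t^2 - 3*q*t^3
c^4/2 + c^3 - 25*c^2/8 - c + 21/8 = (c/2 + 1/2)*(c - 3/2)*(c - 1)*(c + 7/2)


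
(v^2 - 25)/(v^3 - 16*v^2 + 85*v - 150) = (v + 5)/(v^2 - 11*v + 30)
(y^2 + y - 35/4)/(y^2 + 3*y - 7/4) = (2*y - 5)/(2*y - 1)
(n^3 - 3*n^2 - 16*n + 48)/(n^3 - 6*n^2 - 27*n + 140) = (n^2 + n - 12)/(n^2 - 2*n - 35)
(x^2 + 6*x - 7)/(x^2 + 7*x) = (x - 1)/x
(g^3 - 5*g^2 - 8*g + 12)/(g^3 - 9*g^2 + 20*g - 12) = (g + 2)/(g - 2)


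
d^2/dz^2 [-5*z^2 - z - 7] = -10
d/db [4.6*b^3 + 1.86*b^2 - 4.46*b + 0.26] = 13.8*b^2 + 3.72*b - 4.46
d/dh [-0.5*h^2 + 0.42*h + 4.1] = 0.42 - 1.0*h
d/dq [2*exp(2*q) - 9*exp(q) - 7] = (4*exp(q) - 9)*exp(q)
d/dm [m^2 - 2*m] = 2*m - 2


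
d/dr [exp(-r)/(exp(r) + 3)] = (-2*exp(r) - 3)*exp(-r)/(exp(2*r) + 6*exp(r) + 9)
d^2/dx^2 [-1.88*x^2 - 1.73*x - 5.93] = -3.76000000000000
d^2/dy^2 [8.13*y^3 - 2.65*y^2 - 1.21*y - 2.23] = 48.78*y - 5.3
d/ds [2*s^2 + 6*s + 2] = 4*s + 6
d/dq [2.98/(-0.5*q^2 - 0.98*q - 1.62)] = (2.98*q + 2.9204)/(0.5*q^2 + 0.98*q + 1.62)^2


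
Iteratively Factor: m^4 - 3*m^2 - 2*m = (m + 1)*(m^3 - m^2 - 2*m) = m*(m + 1)*(m^2 - m - 2) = m*(m - 2)*(m + 1)*(m + 1)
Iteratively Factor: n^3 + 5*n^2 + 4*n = (n)*(n^2 + 5*n + 4) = n*(n + 4)*(n + 1)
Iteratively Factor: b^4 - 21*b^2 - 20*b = (b + 1)*(b^3 - b^2 - 20*b) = (b + 1)*(b + 4)*(b^2 - 5*b) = (b - 5)*(b + 1)*(b + 4)*(b)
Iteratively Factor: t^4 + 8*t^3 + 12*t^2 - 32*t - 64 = (t + 2)*(t^3 + 6*t^2 - 32) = (t - 2)*(t + 2)*(t^2 + 8*t + 16) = (t - 2)*(t + 2)*(t + 4)*(t + 4)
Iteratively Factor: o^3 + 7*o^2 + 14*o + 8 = (o + 1)*(o^2 + 6*o + 8) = (o + 1)*(o + 4)*(o + 2)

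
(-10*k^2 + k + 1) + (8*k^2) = -2*k^2 + k + 1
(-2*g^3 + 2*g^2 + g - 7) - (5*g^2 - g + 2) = -2*g^3 - 3*g^2 + 2*g - 9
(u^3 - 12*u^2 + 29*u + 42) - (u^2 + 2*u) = u^3 - 13*u^2 + 27*u + 42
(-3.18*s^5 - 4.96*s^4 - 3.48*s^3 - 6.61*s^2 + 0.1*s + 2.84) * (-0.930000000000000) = 2.9574*s^5 + 4.6128*s^4 + 3.2364*s^3 + 6.1473*s^2 - 0.093*s - 2.6412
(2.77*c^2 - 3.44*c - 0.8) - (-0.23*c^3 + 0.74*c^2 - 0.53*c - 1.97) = 0.23*c^3 + 2.03*c^2 - 2.91*c + 1.17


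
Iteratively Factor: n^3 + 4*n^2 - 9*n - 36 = (n - 3)*(n^2 + 7*n + 12) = (n - 3)*(n + 3)*(n + 4)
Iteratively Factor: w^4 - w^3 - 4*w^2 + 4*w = (w)*(w^3 - w^2 - 4*w + 4) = w*(w - 2)*(w^2 + w - 2) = w*(w - 2)*(w + 2)*(w - 1)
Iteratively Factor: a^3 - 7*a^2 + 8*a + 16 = (a - 4)*(a^2 - 3*a - 4) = (a - 4)^2*(a + 1)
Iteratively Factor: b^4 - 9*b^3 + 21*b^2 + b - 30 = (b - 5)*(b^3 - 4*b^2 + b + 6) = (b - 5)*(b - 3)*(b^2 - b - 2) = (b - 5)*(b - 3)*(b + 1)*(b - 2)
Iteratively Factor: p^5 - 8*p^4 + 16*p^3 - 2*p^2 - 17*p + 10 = (p - 2)*(p^4 - 6*p^3 + 4*p^2 + 6*p - 5) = (p - 2)*(p - 1)*(p^3 - 5*p^2 - p + 5) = (p - 2)*(p - 1)^2*(p^2 - 4*p - 5) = (p - 5)*(p - 2)*(p - 1)^2*(p + 1)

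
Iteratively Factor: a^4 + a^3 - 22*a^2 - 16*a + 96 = (a + 4)*(a^3 - 3*a^2 - 10*a + 24) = (a - 4)*(a + 4)*(a^2 + a - 6) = (a - 4)*(a + 3)*(a + 4)*(a - 2)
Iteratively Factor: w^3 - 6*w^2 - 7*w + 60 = (w + 3)*(w^2 - 9*w + 20) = (w - 5)*(w + 3)*(w - 4)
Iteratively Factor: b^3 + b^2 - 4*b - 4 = (b + 2)*(b^2 - b - 2) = (b + 1)*(b + 2)*(b - 2)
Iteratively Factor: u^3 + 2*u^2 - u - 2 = (u + 1)*(u^2 + u - 2) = (u + 1)*(u + 2)*(u - 1)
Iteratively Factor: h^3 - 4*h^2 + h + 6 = (h + 1)*(h^2 - 5*h + 6) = (h - 2)*(h + 1)*(h - 3)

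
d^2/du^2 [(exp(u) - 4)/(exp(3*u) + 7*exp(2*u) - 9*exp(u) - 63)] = (4*exp(6*u) - 15*exp(5*u) - 223*exp(4*u) + 170*exp(3*u) + 1134*exp(2*u) - 7947*exp(u) + 6237)*exp(u)/(exp(9*u) + 21*exp(8*u) + 120*exp(7*u) - 224*exp(6*u) - 3726*exp(5*u) - 4158*exp(4*u) + 34992*exp(3*u) + 68040*exp(2*u) - 107163*exp(u) - 250047)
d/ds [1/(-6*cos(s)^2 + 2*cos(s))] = (sin(s)/cos(s)^2 - 6*tan(s))/(2*(3*cos(s) - 1)^2)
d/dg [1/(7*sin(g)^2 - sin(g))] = (-14/tan(g) + cos(g)/sin(g)^2)/(7*sin(g) - 1)^2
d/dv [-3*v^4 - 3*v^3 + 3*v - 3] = -12*v^3 - 9*v^2 + 3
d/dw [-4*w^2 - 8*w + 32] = -8*w - 8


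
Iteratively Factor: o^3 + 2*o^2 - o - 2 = (o + 1)*(o^2 + o - 2) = (o + 1)*(o + 2)*(o - 1)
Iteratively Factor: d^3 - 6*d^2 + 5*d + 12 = (d + 1)*(d^2 - 7*d + 12) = (d - 4)*(d + 1)*(d - 3)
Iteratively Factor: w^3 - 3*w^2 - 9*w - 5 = (w - 5)*(w^2 + 2*w + 1) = (w - 5)*(w + 1)*(w + 1)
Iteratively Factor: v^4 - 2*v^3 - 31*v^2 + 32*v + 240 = (v - 5)*(v^3 + 3*v^2 - 16*v - 48) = (v - 5)*(v + 3)*(v^2 - 16) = (v - 5)*(v - 4)*(v + 3)*(v + 4)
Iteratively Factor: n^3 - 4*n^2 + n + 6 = (n + 1)*(n^2 - 5*n + 6) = (n - 3)*(n + 1)*(n - 2)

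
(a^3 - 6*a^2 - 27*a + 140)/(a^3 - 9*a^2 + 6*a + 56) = (a + 5)/(a + 2)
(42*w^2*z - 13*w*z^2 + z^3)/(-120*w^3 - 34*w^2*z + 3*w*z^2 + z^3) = z*(-7*w + z)/(20*w^2 + 9*w*z + z^2)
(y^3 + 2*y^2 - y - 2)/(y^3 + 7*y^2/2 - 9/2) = 2*(y^2 + 3*y + 2)/(2*y^2 + 9*y + 9)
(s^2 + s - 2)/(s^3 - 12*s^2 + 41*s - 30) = (s + 2)/(s^2 - 11*s + 30)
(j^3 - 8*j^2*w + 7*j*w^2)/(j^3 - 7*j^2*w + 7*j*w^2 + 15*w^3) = j*(j^2 - 8*j*w + 7*w^2)/(j^3 - 7*j^2*w + 7*j*w^2 + 15*w^3)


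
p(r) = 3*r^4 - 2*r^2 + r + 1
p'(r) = 12*r^3 - 4*r + 1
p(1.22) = 5.89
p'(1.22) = 17.91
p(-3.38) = 366.32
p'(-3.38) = -448.85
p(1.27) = 6.85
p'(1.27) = 20.50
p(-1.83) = 26.12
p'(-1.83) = -65.22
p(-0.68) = 0.04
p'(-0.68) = -0.05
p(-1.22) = 3.45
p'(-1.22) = -15.91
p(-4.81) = 1555.76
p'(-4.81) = -1315.18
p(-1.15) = 2.45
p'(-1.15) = -12.65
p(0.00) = 1.00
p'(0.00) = 1.00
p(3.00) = 229.00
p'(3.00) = 313.00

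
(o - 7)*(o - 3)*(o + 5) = o^3 - 5*o^2 - 29*o + 105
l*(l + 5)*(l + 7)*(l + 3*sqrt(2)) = l^4 + 3*sqrt(2)*l^3 + 12*l^3 + 35*l^2 + 36*sqrt(2)*l^2 + 105*sqrt(2)*l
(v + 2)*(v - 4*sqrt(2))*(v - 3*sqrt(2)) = v^3 - 7*sqrt(2)*v^2 + 2*v^2 - 14*sqrt(2)*v + 24*v + 48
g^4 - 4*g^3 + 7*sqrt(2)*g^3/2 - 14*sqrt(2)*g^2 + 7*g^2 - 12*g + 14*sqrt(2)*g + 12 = (g - 2)^2*(g + sqrt(2)/2)*(g + 3*sqrt(2))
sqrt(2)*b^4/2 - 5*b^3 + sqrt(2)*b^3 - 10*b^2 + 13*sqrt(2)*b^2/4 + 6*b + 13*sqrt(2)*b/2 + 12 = (b + 2)*(b - 4*sqrt(2))*(b - 3*sqrt(2)/2)*(sqrt(2)*b/2 + 1/2)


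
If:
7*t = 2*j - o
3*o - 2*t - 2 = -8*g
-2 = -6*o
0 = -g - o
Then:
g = -1/3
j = -25/4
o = 1/3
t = -11/6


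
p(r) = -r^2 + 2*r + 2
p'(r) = 2 - 2*r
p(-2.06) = -6.36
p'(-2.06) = 6.12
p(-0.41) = 1.01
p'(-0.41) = 2.82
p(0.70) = 2.91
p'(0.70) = 0.60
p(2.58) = 0.50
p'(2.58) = -3.16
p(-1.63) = -3.92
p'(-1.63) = 5.26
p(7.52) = -39.51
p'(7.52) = -13.04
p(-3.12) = -13.97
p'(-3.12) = 8.24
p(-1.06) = -1.24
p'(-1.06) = 4.12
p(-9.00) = -97.00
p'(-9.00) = 20.00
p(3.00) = -1.00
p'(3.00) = -4.00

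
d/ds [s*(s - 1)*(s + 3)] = 3*s^2 + 4*s - 3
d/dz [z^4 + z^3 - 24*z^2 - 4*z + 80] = 4*z^3 + 3*z^2 - 48*z - 4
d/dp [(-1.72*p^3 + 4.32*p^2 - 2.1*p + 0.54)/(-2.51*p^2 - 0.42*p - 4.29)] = (4.3172*p^4 + 1.4448*p^3 + 15.051*p^2 - 34.3548*p + 9.2358)/(6.3001*p^4 + 2.1084*p^3 + 21.7122*p^2 + 3.6036*p + 18.4041)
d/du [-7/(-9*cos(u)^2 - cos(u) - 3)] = 7*(18*cos(u) + 1)*sin(u)/(9*cos(u)^2 + cos(u) + 3)^2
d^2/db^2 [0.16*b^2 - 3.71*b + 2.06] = 0.320000000000000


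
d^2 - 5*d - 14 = (d - 7)*(d + 2)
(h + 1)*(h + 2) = h^2 + 3*h + 2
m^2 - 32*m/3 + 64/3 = (m - 8)*(m - 8/3)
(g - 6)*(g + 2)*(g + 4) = g^3 - 28*g - 48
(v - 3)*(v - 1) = v^2 - 4*v + 3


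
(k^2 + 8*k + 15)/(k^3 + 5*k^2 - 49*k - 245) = (k + 3)/(k^2 - 49)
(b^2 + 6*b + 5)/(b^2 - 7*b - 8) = (b + 5)/(b - 8)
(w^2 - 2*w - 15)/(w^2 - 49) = (w^2 - 2*w - 15)/(w^2 - 49)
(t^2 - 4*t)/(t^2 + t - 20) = t/(t + 5)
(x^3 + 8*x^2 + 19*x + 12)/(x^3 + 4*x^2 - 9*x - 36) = (x + 1)/(x - 3)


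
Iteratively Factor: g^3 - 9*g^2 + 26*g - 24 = (g - 4)*(g^2 - 5*g + 6) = (g - 4)*(g - 3)*(g - 2)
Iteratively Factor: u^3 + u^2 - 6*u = (u)*(u^2 + u - 6) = u*(u - 2)*(u + 3)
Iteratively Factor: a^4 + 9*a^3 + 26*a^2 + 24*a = (a + 3)*(a^3 + 6*a^2 + 8*a) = a*(a + 3)*(a^2 + 6*a + 8) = a*(a + 2)*(a + 3)*(a + 4)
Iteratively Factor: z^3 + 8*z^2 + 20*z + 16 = (z + 2)*(z^2 + 6*z + 8) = (z + 2)^2*(z + 4)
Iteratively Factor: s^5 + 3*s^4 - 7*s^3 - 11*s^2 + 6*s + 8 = (s - 2)*(s^4 + 5*s^3 + 3*s^2 - 5*s - 4) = (s - 2)*(s + 4)*(s^3 + s^2 - s - 1) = (s - 2)*(s - 1)*(s + 4)*(s^2 + 2*s + 1) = (s - 2)*(s - 1)*(s + 1)*(s + 4)*(s + 1)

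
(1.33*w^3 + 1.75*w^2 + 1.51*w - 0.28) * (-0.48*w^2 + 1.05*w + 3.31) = -0.6384*w^5 + 0.5565*w^4 + 5.515*w^3 + 7.5124*w^2 + 4.7041*w - 0.9268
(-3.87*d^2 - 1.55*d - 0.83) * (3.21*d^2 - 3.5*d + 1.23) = -12.4227*d^4 + 8.5695*d^3 - 1.9994*d^2 + 0.9985*d - 1.0209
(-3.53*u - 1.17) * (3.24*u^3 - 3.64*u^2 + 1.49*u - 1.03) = -11.4372*u^4 + 9.0584*u^3 - 1.0009*u^2 + 1.8926*u + 1.2051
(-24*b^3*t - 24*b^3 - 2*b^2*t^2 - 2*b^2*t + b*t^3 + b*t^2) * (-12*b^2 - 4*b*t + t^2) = 288*b^5*t + 288*b^5 + 120*b^4*t^2 + 120*b^4*t - 28*b^3*t^3 - 28*b^3*t^2 - 6*b^2*t^4 - 6*b^2*t^3 + b*t^5 + b*t^4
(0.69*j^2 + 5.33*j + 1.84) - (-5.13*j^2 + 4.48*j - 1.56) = 5.82*j^2 + 0.85*j + 3.4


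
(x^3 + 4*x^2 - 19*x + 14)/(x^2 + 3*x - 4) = (x^2 + 5*x - 14)/(x + 4)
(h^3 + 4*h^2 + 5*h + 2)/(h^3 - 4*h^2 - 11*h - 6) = (h + 2)/(h - 6)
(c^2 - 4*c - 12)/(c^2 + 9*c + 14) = (c - 6)/(c + 7)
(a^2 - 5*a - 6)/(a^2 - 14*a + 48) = (a + 1)/(a - 8)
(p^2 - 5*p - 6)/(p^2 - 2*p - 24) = (p + 1)/(p + 4)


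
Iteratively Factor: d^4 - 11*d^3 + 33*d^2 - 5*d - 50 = (d - 2)*(d^3 - 9*d^2 + 15*d + 25) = (d - 2)*(d + 1)*(d^2 - 10*d + 25) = (d - 5)*(d - 2)*(d + 1)*(d - 5)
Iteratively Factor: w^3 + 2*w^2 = (w)*(w^2 + 2*w) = w*(w + 2)*(w)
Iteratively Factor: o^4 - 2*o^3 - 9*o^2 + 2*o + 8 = (o + 1)*(o^3 - 3*o^2 - 6*o + 8) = (o + 1)*(o + 2)*(o^2 - 5*o + 4) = (o - 4)*(o + 1)*(o + 2)*(o - 1)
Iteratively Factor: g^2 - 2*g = (g - 2)*(g)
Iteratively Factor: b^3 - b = (b)*(b^2 - 1) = b*(b + 1)*(b - 1)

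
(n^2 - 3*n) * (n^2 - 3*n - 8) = n^4 - 6*n^3 + n^2 + 24*n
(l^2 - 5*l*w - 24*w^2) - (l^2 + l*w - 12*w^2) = -6*l*w - 12*w^2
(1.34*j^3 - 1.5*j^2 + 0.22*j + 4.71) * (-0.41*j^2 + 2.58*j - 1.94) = -0.5494*j^5 + 4.0722*j^4 - 6.5598*j^3 + 1.5465*j^2 + 11.725*j - 9.1374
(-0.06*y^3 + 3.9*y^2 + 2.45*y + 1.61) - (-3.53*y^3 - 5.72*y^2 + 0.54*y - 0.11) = 3.47*y^3 + 9.62*y^2 + 1.91*y + 1.72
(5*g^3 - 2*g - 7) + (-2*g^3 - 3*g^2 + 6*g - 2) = 3*g^3 - 3*g^2 + 4*g - 9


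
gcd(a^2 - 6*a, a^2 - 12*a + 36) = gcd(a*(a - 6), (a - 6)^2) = a - 6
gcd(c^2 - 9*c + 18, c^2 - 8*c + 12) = c - 6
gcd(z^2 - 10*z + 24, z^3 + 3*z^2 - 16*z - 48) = z - 4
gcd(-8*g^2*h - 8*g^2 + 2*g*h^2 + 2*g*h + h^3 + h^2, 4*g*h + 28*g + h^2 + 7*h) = 4*g + h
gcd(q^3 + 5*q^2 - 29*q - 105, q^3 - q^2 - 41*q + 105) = q^2 + 2*q - 35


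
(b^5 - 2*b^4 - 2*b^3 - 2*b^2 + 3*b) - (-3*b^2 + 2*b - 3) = b^5 - 2*b^4 - 2*b^3 + b^2 + b + 3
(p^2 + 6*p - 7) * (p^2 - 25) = p^4 + 6*p^3 - 32*p^2 - 150*p + 175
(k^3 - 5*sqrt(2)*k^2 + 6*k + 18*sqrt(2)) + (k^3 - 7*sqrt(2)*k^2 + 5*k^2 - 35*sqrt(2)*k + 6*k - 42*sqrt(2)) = 2*k^3 - 12*sqrt(2)*k^2 + 5*k^2 - 35*sqrt(2)*k + 12*k - 24*sqrt(2)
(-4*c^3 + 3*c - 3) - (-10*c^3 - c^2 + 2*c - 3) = 6*c^3 + c^2 + c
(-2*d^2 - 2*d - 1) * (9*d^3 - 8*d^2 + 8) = -18*d^5 - 2*d^4 + 7*d^3 - 8*d^2 - 16*d - 8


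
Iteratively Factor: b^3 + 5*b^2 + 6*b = (b)*(b^2 + 5*b + 6) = b*(b + 3)*(b + 2)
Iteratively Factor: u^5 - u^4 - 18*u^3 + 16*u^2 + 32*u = (u - 4)*(u^4 + 3*u^3 - 6*u^2 - 8*u) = (u - 4)*(u + 1)*(u^3 + 2*u^2 - 8*u) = u*(u - 4)*(u + 1)*(u^2 + 2*u - 8) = u*(u - 4)*(u + 1)*(u + 4)*(u - 2)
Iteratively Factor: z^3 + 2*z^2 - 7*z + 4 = (z - 1)*(z^2 + 3*z - 4) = (z - 1)*(z + 4)*(z - 1)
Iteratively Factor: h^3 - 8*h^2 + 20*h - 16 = (h - 2)*(h^2 - 6*h + 8) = (h - 4)*(h - 2)*(h - 2)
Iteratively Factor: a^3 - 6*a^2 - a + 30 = (a - 5)*(a^2 - a - 6) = (a - 5)*(a + 2)*(a - 3)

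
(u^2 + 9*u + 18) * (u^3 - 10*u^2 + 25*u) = u^5 - u^4 - 47*u^3 + 45*u^2 + 450*u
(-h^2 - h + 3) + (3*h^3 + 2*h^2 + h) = 3*h^3 + h^2 + 3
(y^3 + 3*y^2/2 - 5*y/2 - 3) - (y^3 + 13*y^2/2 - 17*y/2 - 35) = -5*y^2 + 6*y + 32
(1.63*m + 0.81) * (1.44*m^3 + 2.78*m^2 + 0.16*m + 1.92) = 2.3472*m^4 + 5.6978*m^3 + 2.5126*m^2 + 3.2592*m + 1.5552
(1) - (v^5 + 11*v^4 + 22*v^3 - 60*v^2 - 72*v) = -v^5 - 11*v^4 - 22*v^3 + 60*v^2 + 72*v + 1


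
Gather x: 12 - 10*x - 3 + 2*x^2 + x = 2*x^2 - 9*x + 9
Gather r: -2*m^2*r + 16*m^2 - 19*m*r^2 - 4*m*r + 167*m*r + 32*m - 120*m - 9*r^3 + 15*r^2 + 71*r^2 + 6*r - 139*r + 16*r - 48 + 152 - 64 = 16*m^2 - 88*m - 9*r^3 + r^2*(86 - 19*m) + r*(-2*m^2 + 163*m - 117) + 40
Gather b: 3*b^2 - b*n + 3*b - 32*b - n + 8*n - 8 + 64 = 3*b^2 + b*(-n - 29) + 7*n + 56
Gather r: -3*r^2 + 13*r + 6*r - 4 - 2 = -3*r^2 + 19*r - 6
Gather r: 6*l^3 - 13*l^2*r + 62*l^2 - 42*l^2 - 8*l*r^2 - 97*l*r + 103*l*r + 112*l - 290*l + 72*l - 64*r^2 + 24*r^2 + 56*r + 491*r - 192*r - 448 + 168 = 6*l^3 + 20*l^2 - 106*l + r^2*(-8*l - 40) + r*(-13*l^2 + 6*l + 355) - 280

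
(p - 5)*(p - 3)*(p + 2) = p^3 - 6*p^2 - p + 30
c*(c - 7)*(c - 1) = c^3 - 8*c^2 + 7*c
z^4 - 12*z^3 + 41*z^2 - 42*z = z*(z - 7)*(z - 3)*(z - 2)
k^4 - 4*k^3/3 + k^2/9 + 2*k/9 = k*(k - 1)*(k - 2/3)*(k + 1/3)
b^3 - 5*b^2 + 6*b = b*(b - 3)*(b - 2)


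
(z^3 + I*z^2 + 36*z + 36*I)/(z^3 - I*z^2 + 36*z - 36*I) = (z + I)/(z - I)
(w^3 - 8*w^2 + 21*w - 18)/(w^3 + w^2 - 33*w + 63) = (w - 2)/(w + 7)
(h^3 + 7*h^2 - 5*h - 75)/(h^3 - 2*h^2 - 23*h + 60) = (h + 5)/(h - 4)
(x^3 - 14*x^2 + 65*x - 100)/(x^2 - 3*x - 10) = (x^2 - 9*x + 20)/(x + 2)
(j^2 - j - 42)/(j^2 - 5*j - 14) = (j + 6)/(j + 2)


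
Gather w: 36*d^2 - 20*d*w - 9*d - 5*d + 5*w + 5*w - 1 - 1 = 36*d^2 - 14*d + w*(10 - 20*d) - 2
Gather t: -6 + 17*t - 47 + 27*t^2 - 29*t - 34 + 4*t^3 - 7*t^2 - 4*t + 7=4*t^3 + 20*t^2 - 16*t - 80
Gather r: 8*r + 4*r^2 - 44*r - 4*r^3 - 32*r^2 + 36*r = -4*r^3 - 28*r^2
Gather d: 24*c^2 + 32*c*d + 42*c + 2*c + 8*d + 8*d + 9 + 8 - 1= 24*c^2 + 44*c + d*(32*c + 16) + 16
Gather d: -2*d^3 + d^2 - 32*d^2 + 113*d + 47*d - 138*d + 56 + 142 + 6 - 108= -2*d^3 - 31*d^2 + 22*d + 96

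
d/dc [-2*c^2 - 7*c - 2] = -4*c - 7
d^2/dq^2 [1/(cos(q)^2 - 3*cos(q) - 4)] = (4*sin(q)^4 - 27*sin(q)^2 - 3*cos(q)/4 - 9*cos(3*q)/4 - 3)/(sin(q)^2 + 3*cos(q) + 3)^3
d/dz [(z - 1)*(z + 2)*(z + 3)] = 3*z^2 + 8*z + 1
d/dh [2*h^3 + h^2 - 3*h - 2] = 6*h^2 + 2*h - 3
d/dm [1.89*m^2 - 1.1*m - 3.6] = 3.78*m - 1.1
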